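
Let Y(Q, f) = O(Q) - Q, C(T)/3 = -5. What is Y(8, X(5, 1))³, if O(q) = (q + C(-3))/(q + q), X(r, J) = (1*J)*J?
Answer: -2460375/4096 ≈ -600.68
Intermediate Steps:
C(T) = -15 (C(T) = 3*(-5) = -15)
X(r, J) = J² (X(r, J) = J*J = J²)
O(q) = (-15 + q)/(2*q) (O(q) = (q - 15)/(q + q) = (-15 + q)/((2*q)) = (-15 + q)*(1/(2*q)) = (-15 + q)/(2*q))
Y(Q, f) = -Q + (-15 + Q)/(2*Q) (Y(Q, f) = (-15 + Q)/(2*Q) - Q = -Q + (-15 + Q)/(2*Q))
Y(8, X(5, 1))³ = (½ - 1*8 - 15/2/8)³ = (½ - 8 - 15/2*⅛)³ = (½ - 8 - 15/16)³ = (-135/16)³ = -2460375/4096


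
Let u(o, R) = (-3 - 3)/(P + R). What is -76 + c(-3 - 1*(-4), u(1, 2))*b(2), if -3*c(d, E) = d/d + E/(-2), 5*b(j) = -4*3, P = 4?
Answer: -374/5 ≈ -74.800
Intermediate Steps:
b(j) = -12/5 (b(j) = (-4*3)/5 = (1/5)*(-12) = -12/5)
u(o, R) = -6/(4 + R) (u(o, R) = (-3 - 3)/(4 + R) = -6/(4 + R))
c(d, E) = -1/3 + E/6 (c(d, E) = -(d/d + E/(-2))/3 = -(1 + E*(-1/2))/3 = -(1 - E/2)/3 = -1/3 + E/6)
-76 + c(-3 - 1*(-4), u(1, 2))*b(2) = -76 + (-1/3 + (-6/(4 + 2))/6)*(-12/5) = -76 + (-1/3 + (-6/6)/6)*(-12/5) = -76 + (-1/3 + (-6*1/6)/6)*(-12/5) = -76 + (-1/3 + (1/6)*(-1))*(-12/5) = -76 + (-1/3 - 1/6)*(-12/5) = -76 - 1/2*(-12/5) = -76 + 6/5 = -374/5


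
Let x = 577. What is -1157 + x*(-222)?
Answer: -129251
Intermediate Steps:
-1157 + x*(-222) = -1157 + 577*(-222) = -1157 - 128094 = -129251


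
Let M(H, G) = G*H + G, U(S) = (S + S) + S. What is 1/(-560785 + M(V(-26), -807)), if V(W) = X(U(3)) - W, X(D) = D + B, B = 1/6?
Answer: -2/1179943 ≈ -1.6950e-6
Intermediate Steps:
U(S) = 3*S (U(S) = 2*S + S = 3*S)
B = ⅙ (B = 1*(⅙) = ⅙ ≈ 0.16667)
X(D) = ⅙ + D (X(D) = D + ⅙ = ⅙ + D)
V(W) = 55/6 - W (V(W) = (⅙ + 3*3) - W = (⅙ + 9) - W = 55/6 - W)
M(H, G) = G + G*H
1/(-560785 + M(V(-26), -807)) = 1/(-560785 - 807*(1 + (55/6 - 1*(-26)))) = 1/(-560785 - 807*(1 + (55/6 + 26))) = 1/(-560785 - 807*(1 + 211/6)) = 1/(-560785 - 807*217/6) = 1/(-560785 - 58373/2) = 1/(-1179943/2) = -2/1179943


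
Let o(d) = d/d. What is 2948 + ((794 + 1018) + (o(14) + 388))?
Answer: 5149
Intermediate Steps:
o(d) = 1
2948 + ((794 + 1018) + (o(14) + 388)) = 2948 + ((794 + 1018) + (1 + 388)) = 2948 + (1812 + 389) = 2948 + 2201 = 5149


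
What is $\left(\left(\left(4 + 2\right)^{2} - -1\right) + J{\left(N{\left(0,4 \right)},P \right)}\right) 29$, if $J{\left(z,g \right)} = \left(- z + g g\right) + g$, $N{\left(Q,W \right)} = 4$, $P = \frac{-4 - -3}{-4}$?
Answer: $\frac{15457}{16} \approx 966.06$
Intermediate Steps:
$P = \frac{1}{4}$ ($P = \left(-4 + 3\right) \left(- \frac{1}{4}\right) = \left(-1\right) \left(- \frac{1}{4}\right) = \frac{1}{4} \approx 0.25$)
$J{\left(z,g \right)} = g + g^{2} - z$ ($J{\left(z,g \right)} = \left(- z + g^{2}\right) + g = \left(g^{2} - z\right) + g = g + g^{2} - z$)
$\left(\left(\left(4 + 2\right)^{2} - -1\right) + J{\left(N{\left(0,4 \right)},P \right)}\right) 29 = \left(\left(\left(4 + 2\right)^{2} - -1\right) + \left(\frac{1}{4} + \left(\frac{1}{4}\right)^{2} - 4\right)\right) 29 = \left(\left(6^{2} + 1\right) + \left(\frac{1}{4} + \frac{1}{16} - 4\right)\right) 29 = \left(\left(36 + 1\right) - \frac{59}{16}\right) 29 = \left(37 - \frac{59}{16}\right) 29 = \frac{533}{16} \cdot 29 = \frac{15457}{16}$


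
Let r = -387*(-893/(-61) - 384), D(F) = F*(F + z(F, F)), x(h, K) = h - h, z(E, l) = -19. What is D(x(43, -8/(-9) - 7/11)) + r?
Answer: 8719497/61 ≈ 1.4294e+5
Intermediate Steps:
x(h, K) = 0
D(F) = F*(-19 + F) (D(F) = F*(F - 19) = F*(-19 + F))
r = 8719497/61 (r = -387*(-893*(-1/61) - 384) = -387*(893/61 - 384) = -387*(-22531/61) = 8719497/61 ≈ 1.4294e+5)
D(x(43, -8/(-9) - 7/11)) + r = 0*(-19 + 0) + 8719497/61 = 0*(-19) + 8719497/61 = 0 + 8719497/61 = 8719497/61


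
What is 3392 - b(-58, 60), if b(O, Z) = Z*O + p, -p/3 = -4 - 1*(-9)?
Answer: 6887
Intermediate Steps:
p = -15 (p = -3*(-4 - 1*(-9)) = -3*(-4 + 9) = -3*5 = -15)
b(O, Z) = -15 + O*Z (b(O, Z) = Z*O - 15 = O*Z - 15 = -15 + O*Z)
3392 - b(-58, 60) = 3392 - (-15 - 58*60) = 3392 - (-15 - 3480) = 3392 - 1*(-3495) = 3392 + 3495 = 6887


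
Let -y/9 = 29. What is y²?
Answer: 68121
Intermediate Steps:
y = -261 (y = -9*29 = -261)
y² = (-261)² = 68121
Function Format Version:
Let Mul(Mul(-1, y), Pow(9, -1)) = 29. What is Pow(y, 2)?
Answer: 68121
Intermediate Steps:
y = -261 (y = Mul(-9, 29) = -261)
Pow(y, 2) = Pow(-261, 2) = 68121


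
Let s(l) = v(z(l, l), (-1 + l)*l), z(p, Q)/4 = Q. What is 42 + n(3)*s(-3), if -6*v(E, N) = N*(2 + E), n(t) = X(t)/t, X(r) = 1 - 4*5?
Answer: -254/3 ≈ -84.667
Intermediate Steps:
X(r) = -19 (X(r) = 1 - 20 = -19)
n(t) = -19/t
z(p, Q) = 4*Q
v(E, N) = -N*(2 + E)/6
s(l) = -l*(-1 + l)*(2 + 4*l)/6 (s(l) = -(-1 + l)*l*(2 + 4*l)/6 = -l*(-1 + l)*(2 + 4*l)/6)
42 + n(3)*s(-3) = 42 + (-19/3)*((⅓)*(-3)*(1 - 3 - 2*(-3)²)) = 42 + (-19*⅓)*((⅓)*(-3)*(1 - 3 - 2*9)) = 42 - 19*(-3)*(1 - 3 - 18)/9 = 42 - 19*(-3)*(-20)/9 = 42 - 19/3*20 = 42 - 380/3 = -254/3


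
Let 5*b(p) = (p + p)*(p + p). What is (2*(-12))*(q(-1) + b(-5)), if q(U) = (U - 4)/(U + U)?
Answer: -540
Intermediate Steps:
b(p) = 4*p²/5 (b(p) = ((p + p)*(p + p))/5 = ((2*p)*(2*p))/5 = (4*p²)/5 = 4*p²/5)
q(U) = (-4 + U)/(2*U) (q(U) = (-4 + U)/((2*U)) = (-4 + U)*(1/(2*U)) = (-4 + U)/(2*U))
(2*(-12))*(q(-1) + b(-5)) = (2*(-12))*((½)*(-4 - 1)/(-1) + (⅘)*(-5)²) = -24*((½)*(-1)*(-5) + (⅘)*25) = -24*(5/2 + 20) = -24*45/2 = -540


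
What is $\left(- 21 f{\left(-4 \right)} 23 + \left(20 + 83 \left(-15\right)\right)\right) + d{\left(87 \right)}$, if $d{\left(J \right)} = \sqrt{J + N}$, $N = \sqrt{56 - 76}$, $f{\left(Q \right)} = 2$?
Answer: $-2191 + \sqrt{87 + 2 i \sqrt{5}} \approx -2181.7 + 0.23965 i$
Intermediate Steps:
$N = 2 i \sqrt{5}$ ($N = \sqrt{-20} = 2 i \sqrt{5} \approx 4.4721 i$)
$d{\left(J \right)} = \sqrt{J + 2 i \sqrt{5}}$
$\left(- 21 f{\left(-4 \right)} 23 + \left(20 + 83 \left(-15\right)\right)\right) + d{\left(87 \right)} = \left(\left(-21\right) 2 \cdot 23 + \left(20 + 83 \left(-15\right)\right)\right) + \sqrt{87 + 2 i \sqrt{5}} = \left(\left(-42\right) 23 + \left(20 - 1245\right)\right) + \sqrt{87 + 2 i \sqrt{5}} = \left(-966 - 1225\right) + \sqrt{87 + 2 i \sqrt{5}} = -2191 + \sqrt{87 + 2 i \sqrt{5}}$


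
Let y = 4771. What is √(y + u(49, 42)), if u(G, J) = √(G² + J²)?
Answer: √(4771 + 7*√85) ≈ 69.538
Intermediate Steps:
√(y + u(49, 42)) = √(4771 + √(49² + 42²)) = √(4771 + √(2401 + 1764)) = √(4771 + √4165) = √(4771 + 7*√85)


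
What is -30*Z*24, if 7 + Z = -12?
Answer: 13680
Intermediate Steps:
Z = -19 (Z = -7 - 12 = -19)
-30*Z*24 = -30*(-19)*24 = 570*24 = 13680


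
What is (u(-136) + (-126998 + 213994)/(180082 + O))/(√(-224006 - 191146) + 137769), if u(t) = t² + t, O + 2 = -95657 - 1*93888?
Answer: 7976384422892/59884147978515 - 21537610096*I*√3/59884147978515 ≈ 0.1332 - 0.00062294*I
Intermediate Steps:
O = -189547 (O = -2 + (-95657 - 1*93888) = -2 + (-95657 - 93888) = -2 - 189545 = -189547)
u(t) = t + t²
(u(-136) + (-126998 + 213994)/(180082 + O))/(√(-224006 - 191146) + 137769) = (-136*(1 - 136) + (-126998 + 213994)/(180082 - 189547))/(√(-224006 - 191146) + 137769) = (-136*(-135) + 86996/(-9465))/(√(-415152) + 137769) = (18360 + 86996*(-1/9465))/(372*I*√3 + 137769) = (18360 - 86996/9465)/(137769 + 372*I*√3) = 173690404/(9465*(137769 + 372*I*√3))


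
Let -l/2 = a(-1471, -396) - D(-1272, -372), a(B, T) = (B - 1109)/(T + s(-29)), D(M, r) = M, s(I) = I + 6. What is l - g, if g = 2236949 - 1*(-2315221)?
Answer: -1908430326/419 ≈ -4.5547e+6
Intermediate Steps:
s(I) = 6 + I
a(B, T) = (-1109 + B)/(-23 + T) (a(B, T) = (B - 1109)/(T + (6 - 29)) = (-1109 + B)/(T - 23) = (-1109 + B)/(-23 + T))
g = 4552170 (g = 2236949 + 2315221 = 4552170)
l = -1071096/419 (l = -2*((-1109 - 1471)/(-23 - 396) - 1*(-1272)) = -2*(-2580/(-419) + 1272) = -2*(-1/419*(-2580) + 1272) = -2*(2580/419 + 1272) = -2*535548/419 = -1071096/419 ≈ -2556.3)
l - g = -1071096/419 - 1*4552170 = -1071096/419 - 4552170 = -1908430326/419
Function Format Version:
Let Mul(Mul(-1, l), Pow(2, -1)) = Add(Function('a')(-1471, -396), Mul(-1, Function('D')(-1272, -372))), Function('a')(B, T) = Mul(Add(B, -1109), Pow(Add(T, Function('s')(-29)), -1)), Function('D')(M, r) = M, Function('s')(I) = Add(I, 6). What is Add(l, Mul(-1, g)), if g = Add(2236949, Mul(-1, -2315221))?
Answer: Rational(-1908430326, 419) ≈ -4.5547e+6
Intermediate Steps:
Function('s')(I) = Add(6, I)
Function('a')(B, T) = Mul(Pow(Add(-23, T), -1), Add(-1109, B)) (Function('a')(B, T) = Mul(Add(B, -1109), Pow(Add(T, Add(6, -29)), -1)) = Mul(Add(-1109, B), Pow(Add(T, -23), -1)) = Mul(Add(-1109, B), Pow(Add(-23, T), -1)) = Mul(Pow(Add(-23, T), -1), Add(-1109, B)))
g = 4552170 (g = Add(2236949, 2315221) = 4552170)
l = Rational(-1071096, 419) (l = Mul(-2, Add(Mul(Pow(Add(-23, -396), -1), Add(-1109, -1471)), Mul(-1, -1272))) = Mul(-2, Add(Mul(Pow(-419, -1), -2580), 1272)) = Mul(-2, Add(Mul(Rational(-1, 419), -2580), 1272)) = Mul(-2, Add(Rational(2580, 419), 1272)) = Mul(-2, Rational(535548, 419)) = Rational(-1071096, 419) ≈ -2556.3)
Add(l, Mul(-1, g)) = Add(Rational(-1071096, 419), Mul(-1, 4552170)) = Add(Rational(-1071096, 419), -4552170) = Rational(-1908430326, 419)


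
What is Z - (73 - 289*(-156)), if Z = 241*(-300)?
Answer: -117457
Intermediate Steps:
Z = -72300
Z - (73 - 289*(-156)) = -72300 - (73 - 289*(-156)) = -72300 - (73 + 45084) = -72300 - 1*45157 = -72300 - 45157 = -117457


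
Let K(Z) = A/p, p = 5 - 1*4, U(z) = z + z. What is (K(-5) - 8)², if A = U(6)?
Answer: 16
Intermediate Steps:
U(z) = 2*z
A = 12 (A = 2*6 = 12)
p = 1 (p = 5 - 4 = 1)
K(Z) = 12 (K(Z) = 12/1 = 12*1 = 12)
(K(-5) - 8)² = (12 - 8)² = 4² = 16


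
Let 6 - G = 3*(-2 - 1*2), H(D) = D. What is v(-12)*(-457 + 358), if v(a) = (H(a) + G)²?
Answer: -3564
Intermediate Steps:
G = 18 (G = 6 - 3*(-2 - 1*2) = 6 - 3*(-2 - 2) = 6 - 3*(-4) = 6 - 1*(-12) = 6 + 12 = 18)
v(a) = (18 + a)² (v(a) = (a + 18)² = (18 + a)²)
v(-12)*(-457 + 358) = (18 - 12)²*(-457 + 358) = 6²*(-99) = 36*(-99) = -3564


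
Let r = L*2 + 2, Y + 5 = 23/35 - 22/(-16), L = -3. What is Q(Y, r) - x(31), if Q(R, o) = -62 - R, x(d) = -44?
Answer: -4209/280 ≈ -15.032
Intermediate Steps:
Y = -831/280 (Y = -5 + (23/35 - 22/(-16)) = -5 + (23*(1/35) - 22*(-1/16)) = -5 + (23/35 + 11/8) = -5 + 569/280 = -831/280 ≈ -2.9679)
r = -4 (r = -3*2 + 2 = -6 + 2 = -4)
Q(Y, r) - x(31) = (-62 - 1*(-831/280)) - 1*(-44) = (-62 + 831/280) + 44 = -16529/280 + 44 = -4209/280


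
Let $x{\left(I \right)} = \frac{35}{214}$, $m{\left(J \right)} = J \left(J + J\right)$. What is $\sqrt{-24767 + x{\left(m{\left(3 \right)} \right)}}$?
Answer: $\frac{i \sqrt{1134222042}}{214} \approx 157.37 i$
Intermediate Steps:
$m{\left(J \right)} = 2 J^{2}$ ($m{\left(J \right)} = J 2 J = 2 J^{2}$)
$x{\left(I \right)} = \frac{35}{214}$ ($x{\left(I \right)} = 35 \cdot \frac{1}{214} = \frac{35}{214}$)
$\sqrt{-24767 + x{\left(m{\left(3 \right)} \right)}} = \sqrt{-24767 + \frac{35}{214}} = \sqrt{- \frac{5300103}{214}} = \frac{i \sqrt{1134222042}}{214}$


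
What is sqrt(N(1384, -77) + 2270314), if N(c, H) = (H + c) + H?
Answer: 2*sqrt(567886) ≈ 1507.2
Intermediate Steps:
N(c, H) = c + 2*H
sqrt(N(1384, -77) + 2270314) = sqrt((1384 + 2*(-77)) + 2270314) = sqrt((1384 - 154) + 2270314) = sqrt(1230 + 2270314) = sqrt(2271544) = 2*sqrt(567886)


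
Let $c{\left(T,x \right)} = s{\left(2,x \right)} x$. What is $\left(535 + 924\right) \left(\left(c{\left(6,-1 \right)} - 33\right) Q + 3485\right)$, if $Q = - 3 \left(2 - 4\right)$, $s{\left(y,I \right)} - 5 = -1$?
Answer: $4760717$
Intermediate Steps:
$s{\left(y,I \right)} = 4$ ($s{\left(y,I \right)} = 5 - 1 = 4$)
$c{\left(T,x \right)} = 4 x$
$Q = 6$ ($Q = \left(-3\right) \left(-2\right) = 6$)
$\left(535 + 924\right) \left(\left(c{\left(6,-1 \right)} - 33\right) Q + 3485\right) = \left(535 + 924\right) \left(\left(4 \left(-1\right) - 33\right) 6 + 3485\right) = 1459 \left(\left(-4 - 33\right) 6 + 3485\right) = 1459 \left(\left(-37\right) 6 + 3485\right) = 1459 \left(-222 + 3485\right) = 1459 \cdot 3263 = 4760717$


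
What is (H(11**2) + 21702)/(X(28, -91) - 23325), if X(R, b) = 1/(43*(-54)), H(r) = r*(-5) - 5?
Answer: -48975624/54160651 ≈ -0.90427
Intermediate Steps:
H(r) = -5 - 5*r (H(r) = -5*r - 5 = -5 - 5*r)
X(R, b) = -1/2322 (X(R, b) = (1/43)*(-1/54) = -1/2322)
(H(11**2) + 21702)/(X(28, -91) - 23325) = ((-5 - 5*11**2) + 21702)/(-1/2322 - 23325) = ((-5 - 5*121) + 21702)/(-54160651/2322) = ((-5 - 605) + 21702)*(-2322/54160651) = (-610 + 21702)*(-2322/54160651) = 21092*(-2322/54160651) = -48975624/54160651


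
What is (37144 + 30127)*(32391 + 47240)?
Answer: 5356857001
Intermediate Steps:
(37144 + 30127)*(32391 + 47240) = 67271*79631 = 5356857001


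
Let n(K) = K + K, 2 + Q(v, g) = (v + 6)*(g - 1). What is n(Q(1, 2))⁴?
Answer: 10000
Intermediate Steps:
Q(v, g) = -2 + (-1 + g)*(6 + v) (Q(v, g) = -2 + (v + 6)*(g - 1) = -2 + (6 + v)*(-1 + g) = -2 + (-1 + g)*(6 + v))
n(K) = 2*K
n(Q(1, 2))⁴ = (2*(-8 - 1*1 + 6*2 + 2*1))⁴ = (2*(-8 - 1 + 12 + 2))⁴ = (2*5)⁴ = 10⁴ = 10000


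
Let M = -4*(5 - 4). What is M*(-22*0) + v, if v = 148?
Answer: 148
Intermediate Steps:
M = -4 (M = -4*1 = -4)
M*(-22*0) + v = -(-88)*0 + 148 = -4*0 + 148 = 0 + 148 = 148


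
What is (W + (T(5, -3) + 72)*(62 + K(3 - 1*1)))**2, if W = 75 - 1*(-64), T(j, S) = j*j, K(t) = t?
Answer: 40284409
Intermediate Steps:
T(j, S) = j**2
W = 139 (W = 75 + 64 = 139)
(W + (T(5, -3) + 72)*(62 + K(3 - 1*1)))**2 = (139 + (5**2 + 72)*(62 + (3 - 1*1)))**2 = (139 + (25 + 72)*(62 + (3 - 1)))**2 = (139 + 97*(62 + 2))**2 = (139 + 97*64)**2 = (139 + 6208)**2 = 6347**2 = 40284409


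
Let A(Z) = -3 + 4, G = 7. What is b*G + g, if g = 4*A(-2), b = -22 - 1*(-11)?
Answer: -73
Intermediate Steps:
b = -11 (b = -22 + 11 = -11)
A(Z) = 1
g = 4 (g = 4*1 = 4)
b*G + g = -11*7 + 4 = -77 + 4 = -73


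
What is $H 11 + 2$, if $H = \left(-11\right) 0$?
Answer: $2$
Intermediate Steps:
$H = 0$
$H 11 + 2 = 0 \cdot 11 + 2 = 0 + 2 = 2$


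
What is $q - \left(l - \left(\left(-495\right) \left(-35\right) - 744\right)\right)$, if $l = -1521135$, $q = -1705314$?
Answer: $-167598$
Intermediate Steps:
$q - \left(l - \left(\left(-495\right) \left(-35\right) - 744\right)\right) = -1705314 - \left(-1521135 - \left(\left(-495\right) \left(-35\right) - 744\right)\right) = -1705314 - \left(-1521135 - \left(17325 - 744\right)\right) = -1705314 - \left(-1521135 - 16581\right) = -1705314 - -1537716 = -1705314 + 1537716 = -167598$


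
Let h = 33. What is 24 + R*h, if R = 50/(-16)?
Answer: -633/8 ≈ -79.125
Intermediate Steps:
R = -25/8 (R = 50*(-1/16) = -25/8 ≈ -3.1250)
24 + R*h = 24 - 25/8*33 = 24 - 825/8 = -633/8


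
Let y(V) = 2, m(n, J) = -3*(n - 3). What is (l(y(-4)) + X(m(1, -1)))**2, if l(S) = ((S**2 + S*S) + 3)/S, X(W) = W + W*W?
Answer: 9025/4 ≈ 2256.3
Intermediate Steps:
m(n, J) = 9 - 3*n (m(n, J) = -3*(-3 + n) = 9 - 3*n)
X(W) = W + W**2
l(S) = (3 + 2*S**2)/S (l(S) = ((S**2 + S**2) + 3)/S = (2*S**2 + 3)/S = (3 + 2*S**2)/S)
(l(y(-4)) + X(m(1, -1)))**2 = ((2*2 + 3/2) + (9 - 3*1)*(1 + (9 - 3*1)))**2 = ((4 + 3*(1/2)) + (9 - 3)*(1 + (9 - 3)))**2 = ((4 + 3/2) + 6*(1 + 6))**2 = (11/2 + 6*7)**2 = (11/2 + 42)**2 = (95/2)**2 = 9025/4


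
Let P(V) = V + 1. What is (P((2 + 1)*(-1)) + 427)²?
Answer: 180625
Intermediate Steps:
P(V) = 1 + V
(P((2 + 1)*(-1)) + 427)² = ((1 + (2 + 1)*(-1)) + 427)² = ((1 + 3*(-1)) + 427)² = ((1 - 3) + 427)² = (-2 + 427)² = 425² = 180625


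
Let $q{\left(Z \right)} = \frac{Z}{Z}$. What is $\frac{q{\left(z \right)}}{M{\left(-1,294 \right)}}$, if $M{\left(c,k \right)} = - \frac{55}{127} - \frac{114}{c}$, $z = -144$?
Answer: $\frac{127}{14423} \approx 0.0088054$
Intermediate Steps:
$q{\left(Z \right)} = 1$
$M{\left(c,k \right)} = - \frac{55}{127} - \frac{114}{c}$ ($M{\left(c,k \right)} = \left(-55\right) \frac{1}{127} - \frac{114}{c} = - \frac{55}{127} - \frac{114}{c}$)
$\frac{q{\left(z \right)}}{M{\left(-1,294 \right)}} = 1 \frac{1}{- \frac{55}{127} - \frac{114}{-1}} = 1 \frac{1}{- \frac{55}{127} - -114} = 1 \frac{1}{- \frac{55}{127} + 114} = 1 \frac{1}{\frac{14423}{127}} = 1 \cdot \frac{127}{14423} = \frac{127}{14423}$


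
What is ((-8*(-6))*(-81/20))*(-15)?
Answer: 2916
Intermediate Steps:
((-8*(-6))*(-81/20))*(-15) = (48*(-81*1/20))*(-15) = (48*(-81/20))*(-15) = -972/5*(-15) = 2916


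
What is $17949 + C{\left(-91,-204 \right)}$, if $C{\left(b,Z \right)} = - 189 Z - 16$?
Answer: $56489$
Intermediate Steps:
$C{\left(b,Z \right)} = -16 - 189 Z$
$17949 + C{\left(-91,-204 \right)} = 17949 - -38540 = 17949 + \left(-16 + 38556\right) = 17949 + 38540 = 56489$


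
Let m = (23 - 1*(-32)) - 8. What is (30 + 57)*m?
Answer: 4089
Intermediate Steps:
m = 47 (m = (23 + 32) - 8 = 55 - 8 = 47)
(30 + 57)*m = (30 + 57)*47 = 87*47 = 4089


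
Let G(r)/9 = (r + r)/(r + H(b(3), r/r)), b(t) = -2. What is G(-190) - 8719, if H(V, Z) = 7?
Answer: -530719/61 ≈ -8700.3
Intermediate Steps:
G(r) = 18*r/(7 + r) (G(r) = 9*((r + r)/(r + 7)) = 9*((2*r)/(7 + r)) = 9*(2*r/(7 + r)) = 18*r/(7 + r))
G(-190) - 8719 = 18*(-190)/(7 - 190) - 8719 = 18*(-190)/(-183) - 8719 = 18*(-190)*(-1/183) - 8719 = 1140/61 - 8719 = -530719/61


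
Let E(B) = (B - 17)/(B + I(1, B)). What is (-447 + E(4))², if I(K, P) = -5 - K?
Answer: 776161/4 ≈ 1.9404e+5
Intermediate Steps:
E(B) = (-17 + B)/(-6 + B) (E(B) = (B - 17)/(B + (-5 - 1*1)) = (-17 + B)/(B + (-5 - 1)) = (-17 + B)/(B - 6) = (-17 + B)/(-6 + B))
(-447 + E(4))² = (-447 + (-17 + 4)/(-6 + 4))² = (-447 - 13/(-2))² = (-447 - ½*(-13))² = (-447 + 13/2)² = (-881/2)² = 776161/4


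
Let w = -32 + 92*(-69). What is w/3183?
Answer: -6380/3183 ≈ -2.0044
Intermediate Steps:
w = -6380 (w = -32 - 6348 = -6380)
w/3183 = -6380/3183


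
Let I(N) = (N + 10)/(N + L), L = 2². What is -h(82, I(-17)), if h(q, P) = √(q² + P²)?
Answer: -√1136405/13 ≈ -82.002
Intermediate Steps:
L = 4
I(N) = (10 + N)/(4 + N) (I(N) = (N + 10)/(N + 4) = (10 + N)/(4 + N))
h(q, P) = √(P² + q²)
-h(82, I(-17)) = -√(((10 - 17)/(4 - 17))² + 82²) = -√((-7/(-13))² + 6724) = -√((-1/13*(-7))² + 6724) = -√((7/13)² + 6724) = -√(49/169 + 6724) = -√(1136405/169) = -√1136405/13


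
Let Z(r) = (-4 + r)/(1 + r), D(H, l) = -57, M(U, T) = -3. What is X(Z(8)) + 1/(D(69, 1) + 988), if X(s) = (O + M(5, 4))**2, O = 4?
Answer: 932/931 ≈ 1.0011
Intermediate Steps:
Z(r) = (-4 + r)/(1 + r)
X(s) = 1 (X(s) = (4 - 3)**2 = 1**2 = 1)
X(Z(8)) + 1/(D(69, 1) + 988) = 1 + 1/(-57 + 988) = 1 + 1/931 = 932/931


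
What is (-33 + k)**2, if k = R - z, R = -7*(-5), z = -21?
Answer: 529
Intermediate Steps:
R = 35
k = 56 (k = 35 - 1*(-21) = 35 + 21 = 56)
(-33 + k)**2 = (-33 + 56)**2 = 23**2 = 529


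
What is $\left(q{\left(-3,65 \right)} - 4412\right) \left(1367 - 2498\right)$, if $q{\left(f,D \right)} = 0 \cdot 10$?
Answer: $4989972$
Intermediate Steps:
$q{\left(f,D \right)} = 0$
$\left(q{\left(-3,65 \right)} - 4412\right) \left(1367 - 2498\right) = \left(0 - 4412\right) \left(1367 - 2498\right) = \left(-4412\right) \left(-1131\right) = 4989972$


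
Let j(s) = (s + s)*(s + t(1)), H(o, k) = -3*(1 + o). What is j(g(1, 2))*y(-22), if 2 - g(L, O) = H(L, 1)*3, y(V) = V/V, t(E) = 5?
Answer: 1000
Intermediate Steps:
y(V) = 1
H(o, k) = -3 - 3*o
g(L, O) = 11 + 9*L (g(L, O) = 2 - (-3 - 3*L)*3 = 2 - (-9 - 9*L) = 2 + (9 + 9*L) = 11 + 9*L)
j(s) = 2*s*(5 + s) (j(s) = (s + s)*(s + 5) = (2*s)*(5 + s) = 2*s*(5 + s))
j(g(1, 2))*y(-22) = (2*(11 + 9*1)*(5 + (11 + 9*1)))*1 = (2*(11 + 9)*(5 + (11 + 9)))*1 = (2*20*(5 + 20))*1 = (2*20*25)*1 = 1000*1 = 1000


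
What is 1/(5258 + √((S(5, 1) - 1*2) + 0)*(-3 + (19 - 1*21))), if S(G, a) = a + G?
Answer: 1/5248 ≈ 0.00019055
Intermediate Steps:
S(G, a) = G + a
1/(5258 + √((S(5, 1) - 1*2) + 0)*(-3 + (19 - 1*21))) = 1/(5258 + √(((5 + 1) - 1*2) + 0)*(-3 + (19 - 1*21))) = 1/(5258 + √((6 - 2) + 0)*(-3 + (19 - 21))) = 1/(5258 + √(4 + 0)*(-3 - 2)) = 1/(5258 + √4*(-5)) = 1/(5258 + 2*(-5)) = 1/(5258 - 10) = 1/5248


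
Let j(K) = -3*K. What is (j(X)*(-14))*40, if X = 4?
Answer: 6720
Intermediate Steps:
(j(X)*(-14))*40 = (-3*4*(-14))*40 = -12*(-14)*40 = 168*40 = 6720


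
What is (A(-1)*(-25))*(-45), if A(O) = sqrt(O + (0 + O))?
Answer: 1125*I*sqrt(2) ≈ 1591.0*I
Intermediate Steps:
A(O) = sqrt(2)*sqrt(O) (A(O) = sqrt(O + O) = sqrt(2*O) = sqrt(2)*sqrt(O))
(A(-1)*(-25))*(-45) = ((sqrt(2)*sqrt(-1))*(-25))*(-45) = ((sqrt(2)*I)*(-25))*(-45) = ((I*sqrt(2))*(-25))*(-45) = -25*I*sqrt(2)*(-45) = 1125*I*sqrt(2)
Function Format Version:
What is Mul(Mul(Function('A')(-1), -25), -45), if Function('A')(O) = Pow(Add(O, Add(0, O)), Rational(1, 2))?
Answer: Mul(1125, I, Pow(2, Rational(1, 2))) ≈ Mul(1591.0, I)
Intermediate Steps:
Function('A')(O) = Mul(Pow(2, Rational(1, 2)), Pow(O, Rational(1, 2))) (Function('A')(O) = Pow(Add(O, O), Rational(1, 2)) = Pow(Mul(2, O), Rational(1, 2)) = Mul(Pow(2, Rational(1, 2)), Pow(O, Rational(1, 2))))
Mul(Mul(Function('A')(-1), -25), -45) = Mul(Mul(Mul(Pow(2, Rational(1, 2)), Pow(-1, Rational(1, 2))), -25), -45) = Mul(Mul(Mul(Pow(2, Rational(1, 2)), I), -25), -45) = Mul(Mul(Mul(I, Pow(2, Rational(1, 2))), -25), -45) = Mul(Mul(-25, I, Pow(2, Rational(1, 2))), -45) = Mul(1125, I, Pow(2, Rational(1, 2)))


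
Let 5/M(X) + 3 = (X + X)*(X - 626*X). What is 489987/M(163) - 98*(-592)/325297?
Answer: -756226404018032441/232355 ≈ -3.2546e+12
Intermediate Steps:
M(X) = 5/(-3 - 1250*X**2) (M(X) = 5/(-3 + (X + X)*(X - 626*X)) = 5/(-3 + (2*X)*(-625*X)) = 5/(-3 - 1250*X**2))
489987/M(163) - 98*(-592)/325297 = 489987/((-5/(3 + 1250*163**2))) - 98*(-592)/325297 = 489987/((-5/(3 + 1250*26569))) + 58016*(1/325297) = 489987/((-5/(3 + 33211250))) + 8288/46471 = 489987/((-5/33211253)) + 8288/46471 = 489987/((-5*1/33211253)) + 8288/46471 = 489987/(-5/33211253) + 8288/46471 = 489987*(-33211253/5) + 8288/46471 = -16273082223711/5 + 8288/46471 = -756226404018032441/232355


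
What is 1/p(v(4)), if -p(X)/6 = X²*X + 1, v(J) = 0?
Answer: -⅙ ≈ -0.16667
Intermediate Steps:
p(X) = -6 - 6*X³ (p(X) = -6*(X²*X + 1) = -6*(X³ + 1) = -6*(1 + X³) = -6 - 6*X³)
1/p(v(4)) = 1/(-6 - 6*0³) = 1/(-6 - 6*0) = 1/(-6 + 0) = 1/(-6) = -⅙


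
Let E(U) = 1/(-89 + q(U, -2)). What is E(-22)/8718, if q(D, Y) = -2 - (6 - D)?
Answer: -1/1037442 ≈ -9.6391e-7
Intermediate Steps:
q(D, Y) = -8 + D (q(D, Y) = -2 + (-6 + D) = -8 + D)
E(U) = 1/(-97 + U) (E(U) = 1/(-89 + (-8 + U)) = 1/(-97 + U))
E(-22)/8718 = 1/(-97 - 22*8718) = (1/8718)/(-119) = -1/119*1/8718 = -1/1037442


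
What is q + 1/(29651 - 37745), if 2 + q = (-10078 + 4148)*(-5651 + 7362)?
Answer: -82123601809/8094 ≈ -1.0146e+7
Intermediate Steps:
q = -10146232 (q = -2 + (-10078 + 4148)*(-5651 + 7362) = -2 - 5930*1711 = -2 - 10146230 = -10146232)
q + 1/(29651 - 37745) = -10146232 + 1/(29651 - 37745) = -10146232 + 1/(-8094) = -10146232 - 1/8094 = -82123601809/8094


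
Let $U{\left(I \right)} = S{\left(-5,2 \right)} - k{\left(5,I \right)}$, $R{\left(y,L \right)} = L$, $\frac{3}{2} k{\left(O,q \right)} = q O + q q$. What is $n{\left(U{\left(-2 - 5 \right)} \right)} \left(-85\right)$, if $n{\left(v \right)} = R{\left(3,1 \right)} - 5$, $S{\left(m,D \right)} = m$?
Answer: $340$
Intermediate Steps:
$k{\left(O,q \right)} = \frac{2 q^{2}}{3} + \frac{2 O q}{3}$ ($k{\left(O,q \right)} = \frac{2 \left(q O + q q\right)}{3} = \frac{2 \left(O q + q^{2}\right)}{3} = \frac{2 \left(q^{2} + O q\right)}{3} = \frac{2 q^{2}}{3} + \frac{2 O q}{3}$)
$U{\left(I \right)} = -5 - \frac{2 I \left(5 + I\right)}{3}$
$n{\left(v \right)} = -4$ ($n{\left(v \right)} = 1 - 5 = -4$)
$n{\left(U{\left(-2 - 5 \right)} \right)} \left(-85\right) = \left(-4\right) \left(-85\right) = 340$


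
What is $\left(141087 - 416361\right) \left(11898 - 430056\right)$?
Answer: $115108025292$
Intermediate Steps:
$\left(141087 - 416361\right) \left(11898 - 430056\right) = \left(-275274\right) \left(-418158\right) = 115108025292$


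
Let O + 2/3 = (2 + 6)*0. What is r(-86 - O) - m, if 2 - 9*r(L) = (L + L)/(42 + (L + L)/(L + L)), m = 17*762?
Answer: -15038824/1161 ≈ -12953.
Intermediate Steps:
m = 12954
O = -2/3 (O = -2/3 + (2 + 6)*0 = -2/3 + 8*0 = -2/3 + 0 = -2/3 ≈ -0.66667)
r(L) = 2/9 - 2*L/387 (r(L) = 2/9 - (L + L)/(9*(42 + (L + L)/(L + L))) = 2/9 - 2*L/(9*(42 + (2*L)/((2*L)))) = 2/9 - 2*L/(9*(42 + (2*L)*(1/(2*L)))) = 2/9 - 2*L/(9*(42 + 1)) = 2/9 - 2*L/(9*43) = 2/9 - 2*L/387)
r(-86 - O) - m = (2/9 - 2*(-86 - 1*(-2/3))/387) - 1*12954 = (2/9 - 2*(-86 + 2/3)/387) - 12954 = (2/9 - 2/387*(-256/3)) - 12954 = (2/9 + 512/1161) - 12954 = 770/1161 - 12954 = -15038824/1161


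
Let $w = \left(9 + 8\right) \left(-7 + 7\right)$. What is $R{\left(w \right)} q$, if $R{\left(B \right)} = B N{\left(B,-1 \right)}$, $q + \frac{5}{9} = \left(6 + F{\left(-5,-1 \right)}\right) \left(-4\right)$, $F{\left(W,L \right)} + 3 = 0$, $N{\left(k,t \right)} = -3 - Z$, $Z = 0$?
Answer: $0$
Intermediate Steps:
$N{\left(k,t \right)} = -3$ ($N{\left(k,t \right)} = -3 - 0 = -3 + 0 = -3$)
$F{\left(W,L \right)} = -3$ ($F{\left(W,L \right)} = -3 + 0 = -3$)
$q = - \frac{113}{9}$ ($q = - \frac{5}{9} + \left(6 - 3\right) \left(-4\right) = - \frac{5}{9} + 3 \left(-4\right) = - \frac{5}{9} - 12 = - \frac{113}{9} \approx -12.556$)
$w = 0$ ($w = 17 \cdot 0 = 0$)
$R{\left(B \right)} = - 3 B$ ($R{\left(B \right)} = B \left(-3\right) = - 3 B$)
$R{\left(w \right)} q = \left(-3\right) 0 \left(- \frac{113}{9}\right) = 0 \left(- \frac{113}{9}\right) = 0$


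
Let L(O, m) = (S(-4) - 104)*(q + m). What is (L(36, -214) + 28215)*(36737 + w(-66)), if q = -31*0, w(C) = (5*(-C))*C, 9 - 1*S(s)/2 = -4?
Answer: 671673999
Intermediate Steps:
S(s) = 26 (S(s) = 18 - 2*(-4) = 18 + 8 = 26)
w(C) = -5*C² (w(C) = (-5*C)*C = -5*C²)
q = 0
L(O, m) = -78*m (L(O, m) = (26 - 104)*(0 + m) = -78*m)
(L(36, -214) + 28215)*(36737 + w(-66)) = (-78*(-214) + 28215)*(36737 - 5*(-66)²) = (16692 + 28215)*(36737 - 5*4356) = 44907*(36737 - 21780) = 44907*14957 = 671673999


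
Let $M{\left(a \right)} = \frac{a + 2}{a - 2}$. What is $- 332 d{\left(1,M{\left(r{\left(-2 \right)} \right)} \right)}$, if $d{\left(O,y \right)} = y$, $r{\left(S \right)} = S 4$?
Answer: $- \frac{996}{5} \approx -199.2$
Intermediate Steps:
$r{\left(S \right)} = 4 S$
$M{\left(a \right)} = \frac{2 + a}{-2 + a}$
$- 332 d{\left(1,M{\left(r{\left(-2 \right)} \right)} \right)} = - 332 \frac{2 + 4 \left(-2\right)}{-2 + 4 \left(-2\right)} = - 332 \frac{2 - 8}{-2 - 8} = - 332 \frac{1}{-10} \left(-6\right) = - 332 \left(\left(- \frac{1}{10}\right) \left(-6\right)\right) = \left(-332\right) \frac{3}{5} = - \frac{996}{5}$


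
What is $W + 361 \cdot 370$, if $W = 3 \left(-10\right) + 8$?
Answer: $133548$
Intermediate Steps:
$W = -22$ ($W = -30 + 8 = -22$)
$W + 361 \cdot 370 = -22 + 361 \cdot 370 = -22 + 133570 = 133548$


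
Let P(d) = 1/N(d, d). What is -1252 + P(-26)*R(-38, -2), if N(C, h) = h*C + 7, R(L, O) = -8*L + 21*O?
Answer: -854854/683 ≈ -1251.6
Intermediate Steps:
N(C, h) = 7 + C*h (N(C, h) = C*h + 7 = 7 + C*h)
P(d) = 1/(7 + d**2) (P(d) = 1/(7 + d*d) = 1/(7 + d**2))
-1252 + P(-26)*R(-38, -2) = -1252 + (-8*(-38) + 21*(-2))/(7 + (-26)**2) = -1252 + (304 - 42)/(7 + 676) = -1252 + 262/683 = -854854/683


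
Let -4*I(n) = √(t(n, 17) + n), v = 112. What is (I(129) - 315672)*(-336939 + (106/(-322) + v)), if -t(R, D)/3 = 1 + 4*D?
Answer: 2445520003200/23 + 13557300*I*√78/161 ≈ 1.0633e+11 + 7.437e+5*I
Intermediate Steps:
t(R, D) = -3 - 12*D (t(R, D) = -3*(1 + 4*D) = -3 - 12*D)
I(n) = -√(-207 + n)/4 (I(n) = -√((-3 - 12*17) + n)/4 = -√((-3 - 204) + n)/4 = -√(-207 + n)/4)
(I(129) - 315672)*(-336939 + (106/(-322) + v)) = (-√(-207 + 129)/4 - 315672)*(-336939 + (106/(-322) + 112)) = (-I*√78/4 - 315672)*(-336939 + (106*(-1/322) + 112)) = (-I*√78/4 - 315672)*(-336939 + (-53/161 + 112)) = (-I*√78/4 - 315672)*(-336939 + 17979/161) = (-315672 - I*√78/4)*(-54229200/161) = 2445520003200/23 + 13557300*I*√78/161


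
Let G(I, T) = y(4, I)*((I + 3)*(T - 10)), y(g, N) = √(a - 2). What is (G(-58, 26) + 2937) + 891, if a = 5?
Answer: 3828 - 880*√3 ≈ 2303.8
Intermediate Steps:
y(g, N) = √3 (y(g, N) = √(5 - 2) = √3)
G(I, T) = √3*(-10 + T)*(3 + I) (G(I, T) = √3*((I + 3)*(T - 10)) = √3*((3 + I)*(-10 + T)) = √3*((-10 + T)*(3 + I)) = √3*(-10 + T)*(3 + I))
(G(-58, 26) + 2937) + 891 = (√3*(-30 - 10*(-58) + 3*26 - 58*26) + 2937) + 891 = (√3*(-30 + 580 + 78 - 1508) + 2937) + 891 = (√3*(-880) + 2937) + 891 = (-880*√3 + 2937) + 891 = (2937 - 880*√3) + 891 = 3828 - 880*√3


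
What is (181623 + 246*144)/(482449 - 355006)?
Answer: 72349/42481 ≈ 1.7031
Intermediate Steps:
(181623 + 246*144)/(482449 - 355006) = (181623 + 35424)/127443 = 217047*(1/127443) = 72349/42481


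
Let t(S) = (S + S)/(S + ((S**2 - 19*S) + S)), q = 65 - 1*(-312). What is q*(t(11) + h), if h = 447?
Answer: 505180/3 ≈ 1.6839e+5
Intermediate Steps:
q = 377 (q = 65 + 312 = 377)
t(S) = 2*S/(S**2 - 17*S) (t(S) = (2*S)/(S + (S**2 - 18*S)) = (2*S)/(S**2 - 17*S) = 2*S/(S**2 - 17*S))
q*(t(11) + h) = 377*(2/(-17 + 11) + 447) = 377*(2/(-6) + 447) = 377*(2*(-1/6) + 447) = 377*(-1/3 + 447) = 377*(1340/3) = 505180/3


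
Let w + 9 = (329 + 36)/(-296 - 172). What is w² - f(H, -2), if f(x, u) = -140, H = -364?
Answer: 51612289/219024 ≈ 235.65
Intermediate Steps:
w = -4577/468 (w = -9 + (329 + 36)/(-296 - 172) = -9 + 365/(-468) = -9 + 365*(-1/468) = -9 - 365/468 = -4577/468 ≈ -9.7799)
w² - f(H, -2) = (-4577/468)² - 1*(-140) = 20948929/219024 + 140 = 51612289/219024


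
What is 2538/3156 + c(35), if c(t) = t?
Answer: 18833/526 ≈ 35.804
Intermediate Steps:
2538/3156 + c(35) = 2538/3156 + 35 = 2538*(1/3156) + 35 = 423/526 + 35 = 18833/526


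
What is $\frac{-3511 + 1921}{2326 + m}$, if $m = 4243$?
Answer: $- \frac{1590}{6569} \approx -0.24205$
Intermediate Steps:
$\frac{-3511 + 1921}{2326 + m} = \frac{-3511 + 1921}{2326 + 4243} = - \frac{1590}{6569}$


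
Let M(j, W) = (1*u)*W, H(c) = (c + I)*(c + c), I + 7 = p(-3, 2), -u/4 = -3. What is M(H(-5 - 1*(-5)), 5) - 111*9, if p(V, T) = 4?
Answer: -939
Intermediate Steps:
u = 12 (u = -4*(-3) = 12)
I = -3 (I = -7 + 4 = -3)
H(c) = 2*c*(-3 + c) (H(c) = (c - 3)*(c + c) = (-3 + c)*(2*c) = 2*c*(-3 + c))
M(j, W) = 12*W (M(j, W) = (1*12)*W = 12*W)
M(H(-5 - 1*(-5)), 5) - 111*9 = 12*5 - 111*9 = 60 - 999 = -939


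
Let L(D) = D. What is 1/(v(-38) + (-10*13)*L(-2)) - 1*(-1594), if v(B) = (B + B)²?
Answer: 9621385/6036 ≈ 1594.0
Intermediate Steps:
v(B) = 4*B² (v(B) = (2*B)² = 4*B²)
1/(v(-38) + (-10*13)*L(-2)) - 1*(-1594) = 1/(4*(-38)² - 10*13*(-2)) - 1*(-1594) = 1/(4*1444 - 130*(-2)) + 1594 = 1/(5776 + 260) + 1594 = 1/6036 + 1594 = 9621385/6036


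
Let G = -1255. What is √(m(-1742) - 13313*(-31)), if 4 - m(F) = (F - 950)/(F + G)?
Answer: √45764566919/333 ≈ 642.42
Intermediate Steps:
m(F) = 4 - (-950 + F)/(-1255 + F) (m(F) = 4 - (F - 950)/(F - 1255) = 4 - (-950 + F)/(-1255 + F))
√(m(-1742) - 13313*(-31)) = √((-4070 + 3*(-1742))/(-1255 - 1742) - 13313*(-31)) = √((-4070 - 5226)/(-2997) + 412703) = √(-1/2997*(-9296) + 412703) = √(9296/2997 + 412703) = √(1236880187/2997) = √45764566919/333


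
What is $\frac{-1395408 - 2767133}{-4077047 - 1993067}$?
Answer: $\frac{4162541}{6070114} \approx 0.68574$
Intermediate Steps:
$\frac{-1395408 - 2767133}{-4077047 - 1993067} = - \frac{4162541}{-6070114} = \left(-4162541\right) \left(- \frac{1}{6070114}\right) = \frac{4162541}{6070114}$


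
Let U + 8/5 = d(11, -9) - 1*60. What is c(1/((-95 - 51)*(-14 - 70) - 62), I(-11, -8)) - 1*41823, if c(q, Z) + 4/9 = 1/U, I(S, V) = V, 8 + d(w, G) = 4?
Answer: -123462853/2952 ≈ -41823.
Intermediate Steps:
d(w, G) = -4 (d(w, G) = -8 + 4 = -4)
U = -328/5 (U = -8/5 + (-4 - 1*60) = -8/5 + (-4 - 60) = -8/5 - 64 = -328/5 ≈ -65.600)
c(q, Z) = -1357/2952 (c(q, Z) = -4/9 + 1/(-328/5) = -4/9 - 5/328 = -1357/2952)
c(1/((-95 - 51)*(-14 - 70) - 62), I(-11, -8)) - 1*41823 = -1357/2952 - 1*41823 = -1357/2952 - 41823 = -123462853/2952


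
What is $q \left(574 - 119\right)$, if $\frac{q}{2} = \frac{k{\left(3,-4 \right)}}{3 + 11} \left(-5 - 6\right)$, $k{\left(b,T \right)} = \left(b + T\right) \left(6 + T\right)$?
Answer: $1430$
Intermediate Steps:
$k{\left(b,T \right)} = \left(6 + T\right) \left(T + b\right)$ ($k{\left(b,T \right)} = \left(T + b\right) \left(6 + T\right) = \left(6 + T\right) \left(T + b\right)$)
$q = \frac{22}{7}$ ($q = 2 \frac{\left(-4\right)^{2} + 6 \left(-4\right) + 6 \cdot 3 - 12}{3 + 11} \left(-5 - 6\right) = 2 \frac{16 - 24 + 18 - 12}{14} \left(-11\right) = 2 \cdot \frac{1}{14} \left(-2\right) \left(-11\right) = 2 \left(\left(- \frac{1}{7}\right) \left(-11\right)\right) = 2 \cdot \frac{11}{7} = \frac{22}{7} \approx 3.1429$)
$q \left(574 - 119\right) = \frac{22 \left(574 - 119\right)}{7} = \frac{22}{7} \cdot 455 = 1430$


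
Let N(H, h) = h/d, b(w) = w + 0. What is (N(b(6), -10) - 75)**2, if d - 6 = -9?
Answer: 46225/9 ≈ 5136.1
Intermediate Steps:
b(w) = w
d = -3 (d = 6 - 9 = -3)
N(H, h) = -h/3 (N(H, h) = h/(-3) = h*(-1/3) = -h/3)
(N(b(6), -10) - 75)**2 = (-1/3*(-10) - 75)**2 = (10/3 - 75)**2 = (-215/3)**2 = 46225/9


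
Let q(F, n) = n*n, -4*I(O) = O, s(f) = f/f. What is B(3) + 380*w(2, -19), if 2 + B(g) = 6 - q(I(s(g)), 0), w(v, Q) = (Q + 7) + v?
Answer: -3796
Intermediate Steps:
s(f) = 1
I(O) = -O/4
q(F, n) = n²
w(v, Q) = 7 + Q + v (w(v, Q) = (7 + Q) + v = 7 + Q + v)
B(g) = 4 (B(g) = -2 + (6 - 1*0²) = -2 + (6 - 1*0) = -2 + (6 + 0) = -2 + 6 = 4)
B(3) + 380*w(2, -19) = 4 + 380*(7 - 19 + 2) = 4 + 380*(-10) = 4 - 3800 = -3796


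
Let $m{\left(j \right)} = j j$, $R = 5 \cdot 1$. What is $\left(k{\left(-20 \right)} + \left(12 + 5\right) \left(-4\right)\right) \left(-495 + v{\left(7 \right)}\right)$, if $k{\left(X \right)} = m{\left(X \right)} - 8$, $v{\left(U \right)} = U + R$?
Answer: $-156492$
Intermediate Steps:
$R = 5$
$m{\left(j \right)} = j^{2}$
$v{\left(U \right)} = 5 + U$ ($v{\left(U \right)} = U + 5 = 5 + U$)
$k{\left(X \right)} = -8 + X^{2}$ ($k{\left(X \right)} = X^{2} - 8 = -8 + X^{2}$)
$\left(k{\left(-20 \right)} + \left(12 + 5\right) \left(-4\right)\right) \left(-495 + v{\left(7 \right)}\right) = \left(\left(-8 + \left(-20\right)^{2}\right) + \left(12 + 5\right) \left(-4\right)\right) \left(-495 + \left(5 + 7\right)\right) = \left(\left(-8 + 400\right) + 17 \left(-4\right)\right) \left(-495 + 12\right) = \left(392 - 68\right) \left(-483\right) = 324 \left(-483\right) = -156492$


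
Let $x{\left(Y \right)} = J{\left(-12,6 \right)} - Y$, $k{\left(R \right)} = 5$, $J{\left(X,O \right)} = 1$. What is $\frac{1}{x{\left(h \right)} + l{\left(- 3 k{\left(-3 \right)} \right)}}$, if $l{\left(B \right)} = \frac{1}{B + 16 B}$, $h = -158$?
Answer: $\frac{255}{40544} \approx 0.0062895$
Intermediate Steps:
$x{\left(Y \right)} = 1 - Y$
$l{\left(B \right)} = \frac{1}{17 B}$
$\frac{1}{x{\left(h \right)} + l{\left(- 3 k{\left(-3 \right)} \right)}} = \frac{1}{\left(1 - -158\right) + \frac{1}{17 \left(\left(-3\right) 5\right)}} = \frac{1}{\left(1 + 158\right) + \frac{1}{17 \left(-15\right)}} = \frac{1}{159 + \frac{1}{17} \left(- \frac{1}{15}\right)} = \frac{1}{159 - \frac{1}{255}} = \frac{1}{\frac{40544}{255}} = \frac{255}{40544}$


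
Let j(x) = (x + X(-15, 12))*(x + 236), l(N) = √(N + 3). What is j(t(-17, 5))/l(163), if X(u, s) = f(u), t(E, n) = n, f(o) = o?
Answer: -1205*√166/83 ≈ -187.05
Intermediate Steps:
X(u, s) = u
l(N) = √(3 + N)
j(x) = (-15 + x)*(236 + x) (j(x) = (x - 15)*(x + 236) = (-15 + x)*(236 + x))
j(t(-17, 5))/l(163) = (-3540 + 5² + 221*5)/(√(3 + 163)) = (-3540 + 25 + 1105)/(√166) = -1205*√166/83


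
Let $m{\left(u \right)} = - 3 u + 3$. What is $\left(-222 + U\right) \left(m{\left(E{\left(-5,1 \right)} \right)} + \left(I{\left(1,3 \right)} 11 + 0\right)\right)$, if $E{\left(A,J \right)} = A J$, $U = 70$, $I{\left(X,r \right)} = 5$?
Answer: $-11096$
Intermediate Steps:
$m{\left(u \right)} = 3 - 3 u$
$\left(-222 + U\right) \left(m{\left(E{\left(-5,1 \right)} \right)} + \left(I{\left(1,3 \right)} 11 + 0\right)\right) = \left(-222 + 70\right) \left(\left(3 - 3 \left(\left(-5\right) 1\right)\right) + \left(5 \cdot 11 + 0\right)\right) = - 152 \left(\left(3 - -15\right) + \left(55 + 0\right)\right) = - 152 \left(\left(3 + 15\right) + 55\right) = - 152 \left(18 + 55\right) = \left(-152\right) 73 = -11096$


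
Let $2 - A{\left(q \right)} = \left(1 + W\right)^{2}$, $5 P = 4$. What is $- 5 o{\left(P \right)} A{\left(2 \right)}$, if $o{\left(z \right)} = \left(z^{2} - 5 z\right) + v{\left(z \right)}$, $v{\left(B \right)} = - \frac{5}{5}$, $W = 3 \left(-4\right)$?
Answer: $- \frac{12971}{5} \approx -2594.2$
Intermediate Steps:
$W = -12$
$v{\left(B \right)} = -1$ ($v{\left(B \right)} = \left(-5\right) \frac{1}{5} = -1$)
$P = \frac{4}{5}$ ($P = \frac{1}{5} \cdot 4 = \frac{4}{5} \approx 0.8$)
$A{\left(q \right)} = -119$ ($A{\left(q \right)} = 2 - \left(1 - 12\right)^{2} = 2 - \left(-11\right)^{2} = 2 - 121 = -119$)
$o{\left(z \right)} = -1 + z^{2} - 5 z$ ($o{\left(z \right)} = \left(z^{2} - 5 z\right) - 1 = -1 + z^{2} - 5 z$)
$- 5 o{\left(P \right)} A{\left(2 \right)} = - 5 \left(-1 + \left(\frac{4}{5}\right)^{2} - 4\right) \left(-119\right) = - 5 \left(-1 + \frac{16}{25} - 4\right) \left(-119\right) = \left(-5\right) \left(- \frac{109}{25}\right) \left(-119\right) = \frac{109}{5} \left(-119\right) = - \frac{12971}{5}$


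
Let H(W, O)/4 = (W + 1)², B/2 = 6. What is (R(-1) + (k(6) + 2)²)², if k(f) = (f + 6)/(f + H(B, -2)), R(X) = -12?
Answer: 850135632784/13521270961 ≈ 62.874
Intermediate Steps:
B = 12 (B = 2*6 = 12)
H(W, O) = 4*(1 + W)² (H(W, O) = 4*(W + 1)² = 4*(1 + W)²)
k(f) = (6 + f)/(676 + f) (k(f) = (f + 6)/(f + 4*(1 + 12)²) = (6 + f)/(f + 4*13²) = (6 + f)/(f + 4*169) = (6 + f)/(f + 676) = (6 + f)/(676 + f))
(R(-1) + (k(6) + 2)²)² = (-12 + ((6 + 6)/(676 + 6) + 2)²)² = (-12 + (12/682 + 2)²)² = (-12 + ((1/682)*12 + 2)²)² = (-12 + (6/341 + 2)²)² = (-12 + (688/341)²)² = (-12 + 473344/116281)² = (-922028/116281)² = 850135632784/13521270961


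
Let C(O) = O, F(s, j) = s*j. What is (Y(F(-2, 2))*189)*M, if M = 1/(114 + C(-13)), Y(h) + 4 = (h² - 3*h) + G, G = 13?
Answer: 6993/101 ≈ 69.238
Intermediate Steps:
F(s, j) = j*s
Y(h) = 9 + h² - 3*h (Y(h) = -4 + ((h² - 3*h) + 13) = -4 + (13 + h² - 3*h) = 9 + h² - 3*h)
M = 1/101 (M = 1/(114 - 13) = 1/101 ≈ 0.0099010)
(Y(F(-2, 2))*189)*M = ((9 + (2*(-2))² - 6*(-2))*189)*(1/101) = ((9 + (-4)² - 3*(-4))*189)*(1/101) = ((9 + 16 + 12)*189)*(1/101) = (37*189)*(1/101) = 6993*(1/101) = 6993/101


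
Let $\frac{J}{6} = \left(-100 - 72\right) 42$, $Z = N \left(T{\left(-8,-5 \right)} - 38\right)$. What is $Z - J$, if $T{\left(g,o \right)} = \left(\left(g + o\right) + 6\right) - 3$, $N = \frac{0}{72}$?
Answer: $43344$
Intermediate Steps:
$N = 0$ ($N = 0 \cdot \frac{1}{72} = 0$)
$T{\left(g,o \right)} = 3 + g + o$ ($T{\left(g,o \right)} = \left(6 + g + o\right) - 3 = 3 + g + o$)
$Z = 0$ ($Z = 0 \left(\left(3 - 8 - 5\right) - 38\right) = 0 \left(-10 - 38\right) = 0 \left(-48\right) = 0$)
$J = -43344$ ($J = 6 \left(-100 - 72\right) 42 = 6 \left(\left(-172\right) 42\right) = 6 \left(-7224\right) = -43344$)
$Z - J = 0 - -43344 = 0 + 43344 = 43344$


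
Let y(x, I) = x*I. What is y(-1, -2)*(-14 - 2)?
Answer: -32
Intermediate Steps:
y(x, I) = I*x
y(-1, -2)*(-14 - 2) = (-2*(-1))*(-14 - 2) = 2*(-16) = -32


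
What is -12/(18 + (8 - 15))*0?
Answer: 0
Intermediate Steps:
-12/(18 + (8 - 15))*0 = -12/(18 - 7)*0 = -12/11*0 = 0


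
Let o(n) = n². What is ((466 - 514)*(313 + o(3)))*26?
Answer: -401856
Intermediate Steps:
((466 - 514)*(313 + o(3)))*26 = ((466 - 514)*(313 + 3²))*26 = -48*(313 + 9)*26 = -48*322*26 = -15456*26 = -401856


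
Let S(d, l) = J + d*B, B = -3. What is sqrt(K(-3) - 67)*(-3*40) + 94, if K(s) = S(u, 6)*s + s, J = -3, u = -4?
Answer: 94 - 120*I*sqrt(97) ≈ 94.0 - 1181.9*I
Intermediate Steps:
S(d, l) = -3 - 3*d (S(d, l) = -3 + d*(-3) = -3 - 3*d)
K(s) = 10*s (K(s) = (-3 - 3*(-4))*s + s = (-3 + 12)*s + s = 9*s + s = 10*s)
sqrt(K(-3) - 67)*(-3*40) + 94 = sqrt(10*(-3) - 67)*(-3*40) + 94 = sqrt(-30 - 67)*(-120) + 94 = sqrt(-97)*(-120) + 94 = (I*sqrt(97))*(-120) + 94 = -120*I*sqrt(97) + 94 = 94 - 120*I*sqrt(97)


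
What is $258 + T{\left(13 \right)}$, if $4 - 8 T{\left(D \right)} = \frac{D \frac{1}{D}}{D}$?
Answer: $\frac{26883}{104} \approx 258.49$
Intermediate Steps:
$T{\left(D \right)} = \frac{1}{2} - \frac{1}{8 D}$ ($T{\left(D \right)} = \frac{1}{2} - \frac{\frac{D}{D} \frac{1}{D}}{8} = \frac{1}{2} - \frac{1 \frac{1}{D}}{8} = \frac{1}{2} - \frac{1}{8 D}$)
$258 + T{\left(13 \right)} = 258 + \frac{-1 + 4 \cdot 13}{8 \cdot 13} = 258 + \frac{1}{8} \cdot \frac{1}{13} \left(-1 + 52\right) = 258 + \frac{1}{8} \cdot \frac{1}{13} \cdot 51 = 258 + \frac{51}{104} = \frac{26883}{104}$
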